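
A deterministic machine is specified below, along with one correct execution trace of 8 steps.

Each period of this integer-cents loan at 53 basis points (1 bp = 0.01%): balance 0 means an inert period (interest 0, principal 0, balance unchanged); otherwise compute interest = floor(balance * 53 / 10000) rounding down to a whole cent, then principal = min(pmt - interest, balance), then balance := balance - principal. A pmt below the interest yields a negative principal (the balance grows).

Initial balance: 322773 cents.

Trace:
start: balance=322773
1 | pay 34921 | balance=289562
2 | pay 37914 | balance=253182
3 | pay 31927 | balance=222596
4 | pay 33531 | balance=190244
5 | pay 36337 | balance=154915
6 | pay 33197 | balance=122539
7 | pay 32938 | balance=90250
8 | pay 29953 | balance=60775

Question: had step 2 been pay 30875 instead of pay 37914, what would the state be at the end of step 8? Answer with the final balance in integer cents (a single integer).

68041

(re-executing from step 2 with the substitution; state before step 2: balance=289562)
2 | pay 30875 | balance=260221
3 | pay 31927 | balance=229673
4 | pay 33531 | balance=197359
5 | pay 36337 | balance=162068
6 | pay 33197 | balance=129729
7 | pay 32938 | balance=97478
8 | pay 29953 | balance=68041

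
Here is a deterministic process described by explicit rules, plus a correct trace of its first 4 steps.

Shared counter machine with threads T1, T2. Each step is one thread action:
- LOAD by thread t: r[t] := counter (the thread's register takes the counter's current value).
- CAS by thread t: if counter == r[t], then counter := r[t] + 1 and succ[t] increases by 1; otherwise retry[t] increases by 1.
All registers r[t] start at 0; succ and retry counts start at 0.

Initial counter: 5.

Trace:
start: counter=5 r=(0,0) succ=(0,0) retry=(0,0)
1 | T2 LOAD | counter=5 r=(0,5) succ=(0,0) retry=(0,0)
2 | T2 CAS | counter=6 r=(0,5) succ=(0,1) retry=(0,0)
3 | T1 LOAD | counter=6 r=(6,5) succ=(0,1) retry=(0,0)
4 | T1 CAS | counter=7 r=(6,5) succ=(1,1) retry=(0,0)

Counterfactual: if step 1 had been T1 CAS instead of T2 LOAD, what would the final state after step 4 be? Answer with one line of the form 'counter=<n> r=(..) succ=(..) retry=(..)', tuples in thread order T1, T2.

(re-executing from step 1 with the substitution; state before step 1: counter=5 r=(0,0) succ=(0,0) retry=(0,0))
1 | T1 CAS | counter=5 r=(0,0) succ=(0,0) retry=(1,0)
2 | T2 CAS | counter=5 r=(0,0) succ=(0,0) retry=(1,1)
3 | T1 LOAD | counter=5 r=(5,0) succ=(0,0) retry=(1,1)
4 | T1 CAS | counter=6 r=(5,0) succ=(1,0) retry=(1,1)

counter=6 r=(5,0) succ=(1,0) retry=(1,1)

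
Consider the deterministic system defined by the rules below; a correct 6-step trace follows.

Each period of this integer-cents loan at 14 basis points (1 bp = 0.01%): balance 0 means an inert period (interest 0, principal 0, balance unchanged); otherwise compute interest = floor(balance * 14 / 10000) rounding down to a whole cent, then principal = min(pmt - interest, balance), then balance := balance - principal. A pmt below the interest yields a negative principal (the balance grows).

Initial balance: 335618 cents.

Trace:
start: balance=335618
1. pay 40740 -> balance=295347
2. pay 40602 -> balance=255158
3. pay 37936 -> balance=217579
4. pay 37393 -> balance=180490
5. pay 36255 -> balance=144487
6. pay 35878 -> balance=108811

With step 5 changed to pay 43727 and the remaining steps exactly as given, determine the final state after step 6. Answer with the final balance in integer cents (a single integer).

101328

(re-executing from step 5 with the substitution; state before step 5: balance=180490)
5. pay 43727 -> balance=137015
6. pay 35878 -> balance=101328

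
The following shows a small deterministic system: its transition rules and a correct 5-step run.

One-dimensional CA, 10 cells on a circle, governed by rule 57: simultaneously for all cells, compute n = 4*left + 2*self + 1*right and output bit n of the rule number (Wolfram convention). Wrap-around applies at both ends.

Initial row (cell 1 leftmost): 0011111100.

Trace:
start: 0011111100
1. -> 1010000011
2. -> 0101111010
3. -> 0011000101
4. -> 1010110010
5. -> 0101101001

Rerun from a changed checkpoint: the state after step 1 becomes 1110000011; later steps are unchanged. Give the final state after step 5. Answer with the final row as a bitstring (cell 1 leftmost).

state after step 1 := 1110000011
2. -> 0001111010
3. -> 1101000101
4. -> 0010110011
5. -> 1001101010

1001101010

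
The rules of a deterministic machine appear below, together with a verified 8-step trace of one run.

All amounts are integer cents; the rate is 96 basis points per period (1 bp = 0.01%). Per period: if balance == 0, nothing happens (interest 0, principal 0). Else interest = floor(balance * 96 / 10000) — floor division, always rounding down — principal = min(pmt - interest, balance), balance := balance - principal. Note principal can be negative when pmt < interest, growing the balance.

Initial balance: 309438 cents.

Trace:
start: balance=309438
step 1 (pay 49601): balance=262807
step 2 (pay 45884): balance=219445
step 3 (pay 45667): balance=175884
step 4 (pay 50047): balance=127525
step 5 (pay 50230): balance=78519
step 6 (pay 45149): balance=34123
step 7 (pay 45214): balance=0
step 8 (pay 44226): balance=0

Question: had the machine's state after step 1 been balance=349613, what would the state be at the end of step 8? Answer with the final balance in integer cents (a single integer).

37717

state after step 1 := balance=349613
step 2 (pay 45884): balance=307085
step 3 (pay 45667): balance=264366
step 4 (pay 50047): balance=216856
step 5 (pay 50230): balance=168707
step 6 (pay 45149): balance=125177
step 7 (pay 45214): balance=81164
step 8 (pay 44226): balance=37717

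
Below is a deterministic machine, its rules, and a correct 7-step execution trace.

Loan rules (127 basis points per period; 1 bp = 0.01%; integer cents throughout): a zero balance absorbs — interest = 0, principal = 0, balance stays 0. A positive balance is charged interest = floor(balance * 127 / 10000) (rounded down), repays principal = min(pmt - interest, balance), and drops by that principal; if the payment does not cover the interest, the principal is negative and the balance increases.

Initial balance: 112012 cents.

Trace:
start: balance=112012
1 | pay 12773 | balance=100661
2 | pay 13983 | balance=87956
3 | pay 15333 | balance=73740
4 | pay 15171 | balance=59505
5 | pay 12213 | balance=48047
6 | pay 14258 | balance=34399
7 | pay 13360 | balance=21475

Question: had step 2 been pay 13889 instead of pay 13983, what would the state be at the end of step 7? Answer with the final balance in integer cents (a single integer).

21575

(re-executing from step 2 with the substitution; state before step 2: balance=100661)
2 | pay 13889 | balance=88050
3 | pay 15333 | balance=73835
4 | pay 15171 | balance=59601
5 | pay 12213 | balance=48144
6 | pay 14258 | balance=34497
7 | pay 13360 | balance=21575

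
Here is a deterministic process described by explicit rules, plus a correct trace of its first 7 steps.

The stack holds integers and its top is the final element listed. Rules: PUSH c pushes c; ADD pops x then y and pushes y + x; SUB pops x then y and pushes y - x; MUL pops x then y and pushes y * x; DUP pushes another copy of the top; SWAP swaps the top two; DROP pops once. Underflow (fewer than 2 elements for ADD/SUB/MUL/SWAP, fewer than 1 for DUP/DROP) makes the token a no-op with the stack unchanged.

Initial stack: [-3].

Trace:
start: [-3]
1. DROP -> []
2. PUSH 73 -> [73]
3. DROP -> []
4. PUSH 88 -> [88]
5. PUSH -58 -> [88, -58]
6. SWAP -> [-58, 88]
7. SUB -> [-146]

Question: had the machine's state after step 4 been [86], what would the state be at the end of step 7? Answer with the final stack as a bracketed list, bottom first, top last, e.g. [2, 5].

state after step 4 := [86]
5. PUSH -58 -> [86, -58]
6. SWAP -> [-58, 86]
7. SUB -> [-144]

[-144]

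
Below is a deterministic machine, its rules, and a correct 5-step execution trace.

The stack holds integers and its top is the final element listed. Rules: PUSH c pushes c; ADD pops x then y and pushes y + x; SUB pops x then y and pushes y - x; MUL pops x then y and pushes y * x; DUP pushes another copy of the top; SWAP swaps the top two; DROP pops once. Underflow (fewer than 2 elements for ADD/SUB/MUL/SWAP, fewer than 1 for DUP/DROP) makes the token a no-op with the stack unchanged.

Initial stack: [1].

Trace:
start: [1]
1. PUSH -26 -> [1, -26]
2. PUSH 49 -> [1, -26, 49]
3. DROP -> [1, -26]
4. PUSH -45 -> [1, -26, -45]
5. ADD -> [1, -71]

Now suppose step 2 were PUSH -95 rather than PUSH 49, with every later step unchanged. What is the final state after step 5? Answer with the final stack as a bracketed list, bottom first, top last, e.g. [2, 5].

(re-executing from step 2 with the substitution; state before step 2: [1, -26])
2. PUSH -95 -> [1, -26, -95]
3. DROP -> [1, -26]
4. PUSH -45 -> [1, -26, -45]
5. ADD -> [1, -71]

[1, -71]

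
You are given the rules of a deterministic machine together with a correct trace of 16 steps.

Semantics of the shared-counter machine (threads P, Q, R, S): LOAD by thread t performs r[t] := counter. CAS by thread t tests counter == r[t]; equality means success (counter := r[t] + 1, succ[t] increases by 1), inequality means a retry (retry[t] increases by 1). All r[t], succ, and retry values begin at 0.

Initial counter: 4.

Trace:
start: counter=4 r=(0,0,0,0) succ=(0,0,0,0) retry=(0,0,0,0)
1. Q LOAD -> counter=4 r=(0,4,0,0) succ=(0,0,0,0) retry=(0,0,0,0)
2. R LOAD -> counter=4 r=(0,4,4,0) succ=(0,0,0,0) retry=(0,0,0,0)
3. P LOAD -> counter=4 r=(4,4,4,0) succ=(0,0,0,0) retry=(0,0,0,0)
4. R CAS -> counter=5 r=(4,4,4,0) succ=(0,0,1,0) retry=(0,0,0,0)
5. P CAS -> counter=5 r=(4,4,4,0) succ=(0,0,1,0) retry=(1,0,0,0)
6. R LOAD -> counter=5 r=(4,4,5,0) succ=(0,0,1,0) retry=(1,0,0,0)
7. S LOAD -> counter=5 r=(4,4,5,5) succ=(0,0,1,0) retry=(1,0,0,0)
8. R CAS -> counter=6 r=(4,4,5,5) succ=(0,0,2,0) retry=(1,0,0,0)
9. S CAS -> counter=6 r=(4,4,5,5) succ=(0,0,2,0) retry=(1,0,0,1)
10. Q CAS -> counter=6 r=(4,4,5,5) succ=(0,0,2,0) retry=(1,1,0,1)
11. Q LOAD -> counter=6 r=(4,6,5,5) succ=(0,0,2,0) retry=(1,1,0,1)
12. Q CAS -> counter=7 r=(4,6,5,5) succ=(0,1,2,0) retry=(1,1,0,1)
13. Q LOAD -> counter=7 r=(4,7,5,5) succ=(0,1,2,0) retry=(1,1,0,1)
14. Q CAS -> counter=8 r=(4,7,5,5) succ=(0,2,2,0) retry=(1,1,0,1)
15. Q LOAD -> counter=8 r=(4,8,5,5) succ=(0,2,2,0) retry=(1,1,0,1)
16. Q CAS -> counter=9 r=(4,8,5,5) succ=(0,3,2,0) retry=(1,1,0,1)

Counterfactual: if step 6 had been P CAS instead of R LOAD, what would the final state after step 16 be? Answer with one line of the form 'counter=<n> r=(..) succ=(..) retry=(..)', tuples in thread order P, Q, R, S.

counter=9 r=(4,8,4,5) succ=(0,3,1,1) retry=(2,1,1,0)

(re-executing from step 6 with the substitution; state before step 6: counter=5 r=(4,4,4,0) succ=(0,0,1,0) retry=(1,0,0,0))
6. P CAS -> counter=5 r=(4,4,4,0) succ=(0,0,1,0) retry=(2,0,0,0)
7. S LOAD -> counter=5 r=(4,4,4,5) succ=(0,0,1,0) retry=(2,0,0,0)
8. R CAS -> counter=5 r=(4,4,4,5) succ=(0,0,1,0) retry=(2,0,1,0)
9. S CAS -> counter=6 r=(4,4,4,5) succ=(0,0,1,1) retry=(2,0,1,0)
10. Q CAS -> counter=6 r=(4,4,4,5) succ=(0,0,1,1) retry=(2,1,1,0)
11. Q LOAD -> counter=6 r=(4,6,4,5) succ=(0,0,1,1) retry=(2,1,1,0)
12. Q CAS -> counter=7 r=(4,6,4,5) succ=(0,1,1,1) retry=(2,1,1,0)
13. Q LOAD -> counter=7 r=(4,7,4,5) succ=(0,1,1,1) retry=(2,1,1,0)
14. Q CAS -> counter=8 r=(4,7,4,5) succ=(0,2,1,1) retry=(2,1,1,0)
15. Q LOAD -> counter=8 r=(4,8,4,5) succ=(0,2,1,1) retry=(2,1,1,0)
16. Q CAS -> counter=9 r=(4,8,4,5) succ=(0,3,1,1) retry=(2,1,1,0)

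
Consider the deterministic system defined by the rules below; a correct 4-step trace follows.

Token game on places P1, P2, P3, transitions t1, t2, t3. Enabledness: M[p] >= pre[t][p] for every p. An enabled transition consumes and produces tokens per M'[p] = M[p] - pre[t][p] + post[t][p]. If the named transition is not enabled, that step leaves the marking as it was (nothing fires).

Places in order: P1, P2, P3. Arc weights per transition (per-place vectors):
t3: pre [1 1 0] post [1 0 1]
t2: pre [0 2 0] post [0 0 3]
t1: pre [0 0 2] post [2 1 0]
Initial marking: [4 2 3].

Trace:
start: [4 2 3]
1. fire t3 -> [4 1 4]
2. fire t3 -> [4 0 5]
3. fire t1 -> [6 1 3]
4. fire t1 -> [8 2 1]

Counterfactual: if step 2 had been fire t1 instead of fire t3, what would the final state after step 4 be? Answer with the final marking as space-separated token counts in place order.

(re-executing from step 2 with the substitution; state before step 2: [4 1 4])
2. fire t1 -> [6 2 2]
3. fire t1 -> [8 3 0]
4. fire t1 -> [8 3 0]

8 3 0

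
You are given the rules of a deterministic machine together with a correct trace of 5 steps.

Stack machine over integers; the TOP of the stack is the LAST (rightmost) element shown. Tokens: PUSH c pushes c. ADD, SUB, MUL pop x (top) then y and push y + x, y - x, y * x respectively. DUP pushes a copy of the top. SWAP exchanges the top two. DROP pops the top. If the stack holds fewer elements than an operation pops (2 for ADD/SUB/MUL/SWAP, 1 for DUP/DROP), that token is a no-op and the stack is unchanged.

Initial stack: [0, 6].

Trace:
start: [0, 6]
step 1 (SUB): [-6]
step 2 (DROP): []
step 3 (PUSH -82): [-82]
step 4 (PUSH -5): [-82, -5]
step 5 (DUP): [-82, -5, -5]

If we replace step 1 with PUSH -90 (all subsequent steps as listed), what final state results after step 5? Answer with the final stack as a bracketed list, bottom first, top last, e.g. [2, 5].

(re-executing from step 1 with the substitution; state before step 1: [0, 6])
step 1 (PUSH -90): [0, 6, -90]
step 2 (DROP): [0, 6]
step 3 (PUSH -82): [0, 6, -82]
step 4 (PUSH -5): [0, 6, -82, -5]
step 5 (DUP): [0, 6, -82, -5, -5]

[0, 6, -82, -5, -5]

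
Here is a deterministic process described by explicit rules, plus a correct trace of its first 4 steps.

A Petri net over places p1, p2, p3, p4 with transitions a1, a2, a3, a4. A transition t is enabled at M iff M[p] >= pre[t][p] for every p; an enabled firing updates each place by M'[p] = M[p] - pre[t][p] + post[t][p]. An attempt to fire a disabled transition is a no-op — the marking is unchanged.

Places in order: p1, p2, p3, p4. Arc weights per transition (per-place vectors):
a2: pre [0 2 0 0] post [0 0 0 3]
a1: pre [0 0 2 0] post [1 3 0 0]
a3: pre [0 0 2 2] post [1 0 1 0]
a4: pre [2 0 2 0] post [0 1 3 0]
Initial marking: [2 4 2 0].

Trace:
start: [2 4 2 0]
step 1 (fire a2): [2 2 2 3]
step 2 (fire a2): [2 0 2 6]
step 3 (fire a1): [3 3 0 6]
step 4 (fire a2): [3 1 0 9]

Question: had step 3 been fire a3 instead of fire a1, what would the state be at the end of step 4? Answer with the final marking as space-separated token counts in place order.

3 0 1 4

(re-executing from step 3 with the substitution; state before step 3: [2 0 2 6])
step 3 (fire a3): [3 0 1 4]
step 4 (fire a2): [3 0 1 4]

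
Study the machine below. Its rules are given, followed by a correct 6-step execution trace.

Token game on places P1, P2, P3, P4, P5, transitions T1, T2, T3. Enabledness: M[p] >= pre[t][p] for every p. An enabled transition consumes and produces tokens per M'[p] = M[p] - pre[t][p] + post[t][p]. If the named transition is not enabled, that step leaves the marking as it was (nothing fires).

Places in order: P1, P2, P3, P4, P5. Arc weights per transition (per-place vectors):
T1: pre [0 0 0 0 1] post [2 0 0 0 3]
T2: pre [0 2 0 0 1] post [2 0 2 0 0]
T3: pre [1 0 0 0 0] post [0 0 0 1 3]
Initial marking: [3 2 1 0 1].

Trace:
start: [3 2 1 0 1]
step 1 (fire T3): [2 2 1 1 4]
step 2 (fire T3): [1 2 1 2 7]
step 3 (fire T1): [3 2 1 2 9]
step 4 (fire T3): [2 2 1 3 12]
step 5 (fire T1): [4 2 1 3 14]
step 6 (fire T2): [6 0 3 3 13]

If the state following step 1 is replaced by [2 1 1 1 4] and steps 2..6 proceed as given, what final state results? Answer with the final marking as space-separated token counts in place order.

state after step 1 := [2 1 1 1 4]
step 2 (fire T3): [1 1 1 2 7]
step 3 (fire T1): [3 1 1 2 9]
step 4 (fire T3): [2 1 1 3 12]
step 5 (fire T1): [4 1 1 3 14]
step 6 (fire T2): [4 1 1 3 14]

4 1 1 3 14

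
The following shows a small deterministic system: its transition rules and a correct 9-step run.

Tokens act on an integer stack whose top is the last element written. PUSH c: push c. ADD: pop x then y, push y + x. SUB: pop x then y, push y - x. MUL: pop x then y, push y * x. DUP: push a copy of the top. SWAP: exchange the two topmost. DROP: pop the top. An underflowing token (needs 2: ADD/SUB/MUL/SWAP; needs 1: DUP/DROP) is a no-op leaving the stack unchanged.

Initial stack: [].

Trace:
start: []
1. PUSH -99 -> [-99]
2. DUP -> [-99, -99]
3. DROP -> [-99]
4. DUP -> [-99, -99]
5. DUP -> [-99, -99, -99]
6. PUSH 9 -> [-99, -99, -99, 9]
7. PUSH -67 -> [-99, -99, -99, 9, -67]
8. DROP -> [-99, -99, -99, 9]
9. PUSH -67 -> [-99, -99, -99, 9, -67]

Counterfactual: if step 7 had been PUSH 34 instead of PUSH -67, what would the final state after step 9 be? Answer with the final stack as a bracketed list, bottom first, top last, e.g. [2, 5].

[-99, -99, -99, 9, -67]

(re-executing from step 7 with the substitution; state before step 7: [-99, -99, -99, 9])
7. PUSH 34 -> [-99, -99, -99, 9, 34]
8. DROP -> [-99, -99, -99, 9]
9. PUSH -67 -> [-99, -99, -99, 9, -67]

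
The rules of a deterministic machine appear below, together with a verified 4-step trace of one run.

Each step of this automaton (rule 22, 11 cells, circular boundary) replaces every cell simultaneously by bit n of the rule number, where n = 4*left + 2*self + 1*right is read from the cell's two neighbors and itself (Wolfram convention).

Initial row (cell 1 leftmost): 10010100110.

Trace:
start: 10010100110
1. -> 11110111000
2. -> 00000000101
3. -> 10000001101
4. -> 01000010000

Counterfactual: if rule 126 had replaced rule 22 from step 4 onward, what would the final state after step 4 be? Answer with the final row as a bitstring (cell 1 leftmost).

11000011111

(re-executing step 4 under rule 126; state before step 4: 10000001101)
4. -> 11000011111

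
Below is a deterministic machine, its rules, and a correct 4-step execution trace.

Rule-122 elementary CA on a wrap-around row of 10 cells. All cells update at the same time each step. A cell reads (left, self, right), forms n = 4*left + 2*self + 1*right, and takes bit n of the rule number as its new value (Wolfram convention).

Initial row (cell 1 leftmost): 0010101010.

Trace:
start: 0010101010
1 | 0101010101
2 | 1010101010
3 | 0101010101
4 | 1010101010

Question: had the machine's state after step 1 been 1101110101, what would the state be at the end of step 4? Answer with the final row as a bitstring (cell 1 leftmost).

0111000000

state after step 1 := 1101110101
2 | 0111011011
3 | 1101111111
4 | 0111000000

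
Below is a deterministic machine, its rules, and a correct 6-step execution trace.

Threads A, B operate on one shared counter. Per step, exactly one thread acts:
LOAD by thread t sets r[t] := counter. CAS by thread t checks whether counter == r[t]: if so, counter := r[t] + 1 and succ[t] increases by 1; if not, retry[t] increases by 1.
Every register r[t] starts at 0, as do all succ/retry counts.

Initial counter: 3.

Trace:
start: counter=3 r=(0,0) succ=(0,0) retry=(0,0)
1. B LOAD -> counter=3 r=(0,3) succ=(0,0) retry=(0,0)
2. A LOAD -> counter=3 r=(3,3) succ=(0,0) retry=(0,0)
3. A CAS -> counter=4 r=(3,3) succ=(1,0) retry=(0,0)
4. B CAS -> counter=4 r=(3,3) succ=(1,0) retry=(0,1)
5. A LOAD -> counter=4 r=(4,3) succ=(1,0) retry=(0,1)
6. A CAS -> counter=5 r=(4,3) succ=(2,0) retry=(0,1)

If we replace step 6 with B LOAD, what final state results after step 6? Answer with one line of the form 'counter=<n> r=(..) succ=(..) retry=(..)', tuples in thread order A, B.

counter=4 r=(4,4) succ=(1,0) retry=(0,1)

(re-executing from step 6 with the substitution; state before step 6: counter=4 r=(4,3) succ=(1,0) retry=(0,1))
6. B LOAD -> counter=4 r=(4,4) succ=(1,0) retry=(0,1)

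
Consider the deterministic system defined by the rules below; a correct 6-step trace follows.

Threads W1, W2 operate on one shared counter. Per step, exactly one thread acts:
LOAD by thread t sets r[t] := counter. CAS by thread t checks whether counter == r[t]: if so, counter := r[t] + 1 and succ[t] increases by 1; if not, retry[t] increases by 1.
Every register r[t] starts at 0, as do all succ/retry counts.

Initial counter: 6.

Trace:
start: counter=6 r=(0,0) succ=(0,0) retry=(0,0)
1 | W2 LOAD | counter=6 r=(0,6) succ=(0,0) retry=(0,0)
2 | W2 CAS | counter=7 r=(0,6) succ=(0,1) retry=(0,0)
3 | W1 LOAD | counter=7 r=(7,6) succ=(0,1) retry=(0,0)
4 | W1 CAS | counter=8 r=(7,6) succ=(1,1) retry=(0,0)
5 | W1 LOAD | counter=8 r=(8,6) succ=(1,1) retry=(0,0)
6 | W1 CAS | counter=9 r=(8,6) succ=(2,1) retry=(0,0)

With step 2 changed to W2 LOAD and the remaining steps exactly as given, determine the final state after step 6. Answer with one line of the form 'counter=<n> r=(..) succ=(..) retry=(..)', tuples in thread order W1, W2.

counter=8 r=(7,6) succ=(2,0) retry=(0,0)

(re-executing from step 2 with the substitution; state before step 2: counter=6 r=(0,6) succ=(0,0) retry=(0,0))
2 | W2 LOAD | counter=6 r=(0,6) succ=(0,0) retry=(0,0)
3 | W1 LOAD | counter=6 r=(6,6) succ=(0,0) retry=(0,0)
4 | W1 CAS | counter=7 r=(6,6) succ=(1,0) retry=(0,0)
5 | W1 LOAD | counter=7 r=(7,6) succ=(1,0) retry=(0,0)
6 | W1 CAS | counter=8 r=(7,6) succ=(2,0) retry=(0,0)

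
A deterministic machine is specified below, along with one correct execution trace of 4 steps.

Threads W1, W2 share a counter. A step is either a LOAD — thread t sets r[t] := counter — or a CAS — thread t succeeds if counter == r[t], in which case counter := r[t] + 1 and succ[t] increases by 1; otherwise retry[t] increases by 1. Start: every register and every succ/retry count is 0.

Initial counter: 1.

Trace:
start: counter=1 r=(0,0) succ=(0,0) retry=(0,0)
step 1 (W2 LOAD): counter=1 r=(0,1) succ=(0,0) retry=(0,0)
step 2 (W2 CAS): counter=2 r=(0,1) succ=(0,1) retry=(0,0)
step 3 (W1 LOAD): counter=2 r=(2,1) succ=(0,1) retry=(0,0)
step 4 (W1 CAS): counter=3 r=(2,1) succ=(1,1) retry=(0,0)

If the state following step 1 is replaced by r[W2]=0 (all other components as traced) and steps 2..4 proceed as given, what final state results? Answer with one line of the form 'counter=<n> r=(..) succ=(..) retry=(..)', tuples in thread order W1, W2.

counter=2 r=(1,0) succ=(1,0) retry=(0,1)

state after step 1 := counter=1 r=(0,0) succ=(0,0) retry=(0,0)
step 2 (W2 CAS): counter=1 r=(0,0) succ=(0,0) retry=(0,1)
step 3 (W1 LOAD): counter=1 r=(1,0) succ=(0,0) retry=(0,1)
step 4 (W1 CAS): counter=2 r=(1,0) succ=(1,0) retry=(0,1)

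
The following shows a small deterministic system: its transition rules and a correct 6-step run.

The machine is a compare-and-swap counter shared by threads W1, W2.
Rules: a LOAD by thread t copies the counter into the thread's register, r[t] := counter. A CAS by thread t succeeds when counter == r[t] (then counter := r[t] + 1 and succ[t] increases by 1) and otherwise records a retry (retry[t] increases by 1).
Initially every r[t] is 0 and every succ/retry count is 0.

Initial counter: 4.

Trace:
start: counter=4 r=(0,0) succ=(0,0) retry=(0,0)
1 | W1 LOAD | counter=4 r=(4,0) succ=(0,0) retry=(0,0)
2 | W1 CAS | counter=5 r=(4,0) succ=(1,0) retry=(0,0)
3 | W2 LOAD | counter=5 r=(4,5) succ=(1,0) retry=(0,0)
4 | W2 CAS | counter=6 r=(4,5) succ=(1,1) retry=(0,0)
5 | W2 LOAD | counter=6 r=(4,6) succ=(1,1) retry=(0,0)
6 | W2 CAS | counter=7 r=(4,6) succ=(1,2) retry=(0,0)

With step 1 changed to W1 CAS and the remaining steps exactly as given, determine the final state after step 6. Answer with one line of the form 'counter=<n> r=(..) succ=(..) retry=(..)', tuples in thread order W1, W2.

counter=6 r=(0,5) succ=(0,2) retry=(2,0)

(re-executing from step 1 with the substitution; state before step 1: counter=4 r=(0,0) succ=(0,0) retry=(0,0))
1 | W1 CAS | counter=4 r=(0,0) succ=(0,0) retry=(1,0)
2 | W1 CAS | counter=4 r=(0,0) succ=(0,0) retry=(2,0)
3 | W2 LOAD | counter=4 r=(0,4) succ=(0,0) retry=(2,0)
4 | W2 CAS | counter=5 r=(0,4) succ=(0,1) retry=(2,0)
5 | W2 LOAD | counter=5 r=(0,5) succ=(0,1) retry=(2,0)
6 | W2 CAS | counter=6 r=(0,5) succ=(0,2) retry=(2,0)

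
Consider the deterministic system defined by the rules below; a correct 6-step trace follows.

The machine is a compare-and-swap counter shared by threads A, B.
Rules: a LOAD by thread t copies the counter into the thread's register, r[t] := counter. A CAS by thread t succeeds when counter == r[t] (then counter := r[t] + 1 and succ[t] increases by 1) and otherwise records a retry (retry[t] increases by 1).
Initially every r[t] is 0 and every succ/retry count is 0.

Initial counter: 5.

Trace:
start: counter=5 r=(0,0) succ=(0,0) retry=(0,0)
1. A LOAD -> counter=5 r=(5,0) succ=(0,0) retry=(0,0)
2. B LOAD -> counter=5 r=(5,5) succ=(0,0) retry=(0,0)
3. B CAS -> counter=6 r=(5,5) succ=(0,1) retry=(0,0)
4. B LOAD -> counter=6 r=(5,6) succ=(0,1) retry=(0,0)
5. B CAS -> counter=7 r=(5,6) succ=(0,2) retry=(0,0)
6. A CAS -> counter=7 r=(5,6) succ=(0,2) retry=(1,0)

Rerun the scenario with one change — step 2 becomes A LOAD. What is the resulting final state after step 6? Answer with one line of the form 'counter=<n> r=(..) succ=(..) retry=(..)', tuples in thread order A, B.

(re-executing from step 2 with the substitution; state before step 2: counter=5 r=(5,0) succ=(0,0) retry=(0,0))
2. A LOAD -> counter=5 r=(5,0) succ=(0,0) retry=(0,0)
3. B CAS -> counter=5 r=(5,0) succ=(0,0) retry=(0,1)
4. B LOAD -> counter=5 r=(5,5) succ=(0,0) retry=(0,1)
5. B CAS -> counter=6 r=(5,5) succ=(0,1) retry=(0,1)
6. A CAS -> counter=6 r=(5,5) succ=(0,1) retry=(1,1)

counter=6 r=(5,5) succ=(0,1) retry=(1,1)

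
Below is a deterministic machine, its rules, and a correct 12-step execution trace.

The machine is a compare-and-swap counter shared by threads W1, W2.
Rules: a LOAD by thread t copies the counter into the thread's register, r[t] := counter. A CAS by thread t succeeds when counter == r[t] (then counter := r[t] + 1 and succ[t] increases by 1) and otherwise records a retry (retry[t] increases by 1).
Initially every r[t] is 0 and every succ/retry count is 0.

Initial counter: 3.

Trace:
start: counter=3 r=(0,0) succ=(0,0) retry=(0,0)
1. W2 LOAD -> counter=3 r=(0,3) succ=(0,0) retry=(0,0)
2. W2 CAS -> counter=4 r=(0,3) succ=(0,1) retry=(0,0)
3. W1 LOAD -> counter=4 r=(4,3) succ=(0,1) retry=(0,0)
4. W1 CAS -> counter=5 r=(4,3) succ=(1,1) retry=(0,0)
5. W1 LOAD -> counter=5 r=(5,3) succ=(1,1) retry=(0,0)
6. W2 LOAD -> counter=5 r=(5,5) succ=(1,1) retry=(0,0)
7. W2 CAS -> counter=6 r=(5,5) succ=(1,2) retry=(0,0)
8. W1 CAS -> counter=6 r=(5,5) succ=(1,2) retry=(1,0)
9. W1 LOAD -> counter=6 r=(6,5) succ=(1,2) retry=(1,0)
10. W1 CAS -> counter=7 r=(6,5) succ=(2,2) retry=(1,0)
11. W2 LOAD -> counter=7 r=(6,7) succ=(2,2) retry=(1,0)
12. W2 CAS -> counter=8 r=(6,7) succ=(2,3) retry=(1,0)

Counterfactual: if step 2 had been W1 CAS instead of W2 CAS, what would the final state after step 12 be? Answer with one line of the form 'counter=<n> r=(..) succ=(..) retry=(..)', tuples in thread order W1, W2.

counter=7 r=(5,6) succ=(2,2) retry=(2,0)

(re-executing from step 2 with the substitution; state before step 2: counter=3 r=(0,3) succ=(0,0) retry=(0,0))
2. W1 CAS -> counter=3 r=(0,3) succ=(0,0) retry=(1,0)
3. W1 LOAD -> counter=3 r=(3,3) succ=(0,0) retry=(1,0)
4. W1 CAS -> counter=4 r=(3,3) succ=(1,0) retry=(1,0)
5. W1 LOAD -> counter=4 r=(4,3) succ=(1,0) retry=(1,0)
6. W2 LOAD -> counter=4 r=(4,4) succ=(1,0) retry=(1,0)
7. W2 CAS -> counter=5 r=(4,4) succ=(1,1) retry=(1,0)
8. W1 CAS -> counter=5 r=(4,4) succ=(1,1) retry=(2,0)
9. W1 LOAD -> counter=5 r=(5,4) succ=(1,1) retry=(2,0)
10. W1 CAS -> counter=6 r=(5,4) succ=(2,1) retry=(2,0)
11. W2 LOAD -> counter=6 r=(5,6) succ=(2,1) retry=(2,0)
12. W2 CAS -> counter=7 r=(5,6) succ=(2,2) retry=(2,0)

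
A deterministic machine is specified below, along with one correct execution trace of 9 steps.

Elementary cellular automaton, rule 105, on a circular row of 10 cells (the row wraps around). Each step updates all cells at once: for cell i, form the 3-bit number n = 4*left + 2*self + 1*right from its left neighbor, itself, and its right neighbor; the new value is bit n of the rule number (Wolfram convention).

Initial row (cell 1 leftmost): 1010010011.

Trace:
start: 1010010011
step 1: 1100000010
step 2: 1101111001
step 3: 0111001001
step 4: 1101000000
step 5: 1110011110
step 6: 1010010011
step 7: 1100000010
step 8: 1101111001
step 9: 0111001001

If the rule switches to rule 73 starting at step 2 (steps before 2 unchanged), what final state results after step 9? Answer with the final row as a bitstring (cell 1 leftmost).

1100011000

(re-executing steps 2..9 under rule 73; state before step 2: 1100000010)
step 2: 1101111000
step 3: 1101001010
step 4: 1100000000
step 5: 1101111110
step 6: 1101000010
step 7: 1100011000
step 8: 1101011010
step 9: 1100011000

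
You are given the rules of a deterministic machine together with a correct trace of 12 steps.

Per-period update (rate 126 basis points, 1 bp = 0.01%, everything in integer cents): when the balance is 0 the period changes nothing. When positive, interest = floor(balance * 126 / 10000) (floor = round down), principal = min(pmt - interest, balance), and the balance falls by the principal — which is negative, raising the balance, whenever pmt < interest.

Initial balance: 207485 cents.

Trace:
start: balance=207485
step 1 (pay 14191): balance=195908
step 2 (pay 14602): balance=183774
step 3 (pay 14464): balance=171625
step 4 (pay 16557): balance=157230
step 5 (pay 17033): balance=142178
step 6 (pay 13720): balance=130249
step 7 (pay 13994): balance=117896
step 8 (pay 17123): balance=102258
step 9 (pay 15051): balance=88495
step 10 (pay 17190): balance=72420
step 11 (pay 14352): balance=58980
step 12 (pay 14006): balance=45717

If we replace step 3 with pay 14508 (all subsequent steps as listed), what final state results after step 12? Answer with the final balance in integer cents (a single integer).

(re-executing from step 3 with the substitution; state before step 3: balance=183774)
step 3 (pay 14508): balance=171581
step 4 (pay 16557): balance=157185
step 5 (pay 17033): balance=142132
step 6 (pay 13720): balance=130202
step 7 (pay 13994): balance=117848
step 8 (pay 17123): balance=102209
step 9 (pay 15051): balance=88445
step 10 (pay 17190): balance=72369
step 11 (pay 14352): balance=58928
step 12 (pay 14006): balance=45664

45664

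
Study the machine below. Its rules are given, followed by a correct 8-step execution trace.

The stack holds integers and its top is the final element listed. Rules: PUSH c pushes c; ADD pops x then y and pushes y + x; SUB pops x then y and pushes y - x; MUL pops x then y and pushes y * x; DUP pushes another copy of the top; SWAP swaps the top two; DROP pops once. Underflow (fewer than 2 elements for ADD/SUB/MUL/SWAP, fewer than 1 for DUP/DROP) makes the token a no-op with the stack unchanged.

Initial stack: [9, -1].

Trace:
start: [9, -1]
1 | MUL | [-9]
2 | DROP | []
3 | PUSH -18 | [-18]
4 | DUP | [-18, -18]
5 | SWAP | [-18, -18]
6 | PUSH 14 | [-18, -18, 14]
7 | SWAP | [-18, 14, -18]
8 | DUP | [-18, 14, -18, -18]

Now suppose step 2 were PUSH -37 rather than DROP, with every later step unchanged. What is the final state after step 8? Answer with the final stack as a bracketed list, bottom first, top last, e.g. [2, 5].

(re-executing from step 2 with the substitution; state before step 2: [-9])
2 | PUSH -37 | [-9, -37]
3 | PUSH -18 | [-9, -37, -18]
4 | DUP | [-9, -37, -18, -18]
5 | SWAP | [-9, -37, -18, -18]
6 | PUSH 14 | [-9, -37, -18, -18, 14]
7 | SWAP | [-9, -37, -18, 14, -18]
8 | DUP | [-9, -37, -18, 14, -18, -18]

[-9, -37, -18, 14, -18, -18]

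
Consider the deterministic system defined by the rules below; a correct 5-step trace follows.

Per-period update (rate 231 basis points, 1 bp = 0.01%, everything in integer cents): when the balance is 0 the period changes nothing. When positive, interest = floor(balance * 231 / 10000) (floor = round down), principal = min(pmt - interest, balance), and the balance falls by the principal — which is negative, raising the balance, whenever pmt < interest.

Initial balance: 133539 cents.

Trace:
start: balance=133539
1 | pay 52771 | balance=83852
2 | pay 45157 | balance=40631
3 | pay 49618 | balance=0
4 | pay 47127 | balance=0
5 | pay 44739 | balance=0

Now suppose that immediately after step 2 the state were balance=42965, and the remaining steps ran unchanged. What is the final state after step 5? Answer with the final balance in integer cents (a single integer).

state after step 2 := balance=42965
3 | pay 49618 | balance=0
4 | pay 47127 | balance=0
5 | pay 44739 | balance=0

0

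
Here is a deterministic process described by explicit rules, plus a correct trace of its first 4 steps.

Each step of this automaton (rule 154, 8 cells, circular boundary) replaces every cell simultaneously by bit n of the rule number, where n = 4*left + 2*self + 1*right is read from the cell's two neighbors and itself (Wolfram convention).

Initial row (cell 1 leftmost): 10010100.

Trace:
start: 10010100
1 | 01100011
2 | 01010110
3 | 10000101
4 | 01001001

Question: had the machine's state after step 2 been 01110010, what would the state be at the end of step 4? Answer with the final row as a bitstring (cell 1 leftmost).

11001001

state after step 2 := 01110010
3 | 11101101
4 | 11001001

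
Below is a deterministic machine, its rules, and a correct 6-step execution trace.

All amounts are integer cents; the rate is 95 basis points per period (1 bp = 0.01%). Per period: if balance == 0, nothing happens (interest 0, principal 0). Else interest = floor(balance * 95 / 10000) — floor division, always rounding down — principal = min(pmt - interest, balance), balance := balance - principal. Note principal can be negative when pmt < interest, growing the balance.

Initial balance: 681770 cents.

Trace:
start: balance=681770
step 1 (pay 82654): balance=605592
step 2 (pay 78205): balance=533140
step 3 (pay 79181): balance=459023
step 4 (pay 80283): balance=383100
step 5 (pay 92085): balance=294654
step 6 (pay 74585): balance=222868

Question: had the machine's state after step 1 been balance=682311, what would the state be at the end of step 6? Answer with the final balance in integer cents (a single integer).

303301

state after step 1 := balance=682311
step 2 (pay 78205): balance=610587
step 3 (pay 79181): balance=537206
step 4 (pay 80283): balance=462026
step 5 (pay 92085): balance=374330
step 6 (pay 74585): balance=303301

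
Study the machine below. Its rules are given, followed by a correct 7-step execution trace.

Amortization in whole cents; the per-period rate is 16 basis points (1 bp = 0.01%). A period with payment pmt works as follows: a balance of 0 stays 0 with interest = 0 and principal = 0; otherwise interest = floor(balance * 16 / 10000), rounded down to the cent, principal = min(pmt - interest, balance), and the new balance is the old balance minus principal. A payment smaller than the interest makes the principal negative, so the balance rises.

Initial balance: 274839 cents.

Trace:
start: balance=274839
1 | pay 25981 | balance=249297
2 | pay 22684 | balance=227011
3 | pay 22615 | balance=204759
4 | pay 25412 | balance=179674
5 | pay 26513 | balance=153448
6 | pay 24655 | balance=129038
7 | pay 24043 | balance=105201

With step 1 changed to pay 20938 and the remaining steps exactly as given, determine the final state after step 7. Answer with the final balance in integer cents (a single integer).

(re-executing from step 1 with the substitution; state before step 1: balance=274839)
1 | pay 20938 | balance=254340
2 | pay 22684 | balance=232062
3 | pay 22615 | balance=209818
4 | pay 25412 | balance=184741
5 | pay 26513 | balance=158523
6 | pay 24655 | balance=134121
7 | pay 24043 | balance=110292

110292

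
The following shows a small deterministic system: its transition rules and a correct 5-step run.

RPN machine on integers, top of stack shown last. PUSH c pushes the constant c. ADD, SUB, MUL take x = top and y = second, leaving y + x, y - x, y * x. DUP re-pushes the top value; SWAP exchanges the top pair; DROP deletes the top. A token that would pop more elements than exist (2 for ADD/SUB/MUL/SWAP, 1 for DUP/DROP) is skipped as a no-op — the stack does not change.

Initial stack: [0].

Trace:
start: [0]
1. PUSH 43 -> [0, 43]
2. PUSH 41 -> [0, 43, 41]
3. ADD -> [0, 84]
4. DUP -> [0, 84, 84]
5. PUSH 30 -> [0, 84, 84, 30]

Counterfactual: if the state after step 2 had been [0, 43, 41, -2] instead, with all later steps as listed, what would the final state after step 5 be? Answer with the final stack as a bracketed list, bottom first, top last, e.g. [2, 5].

state after step 2 := [0, 43, 41, -2]
3. ADD -> [0, 43, 39]
4. DUP -> [0, 43, 39, 39]
5. PUSH 30 -> [0, 43, 39, 39, 30]

[0, 43, 39, 39, 30]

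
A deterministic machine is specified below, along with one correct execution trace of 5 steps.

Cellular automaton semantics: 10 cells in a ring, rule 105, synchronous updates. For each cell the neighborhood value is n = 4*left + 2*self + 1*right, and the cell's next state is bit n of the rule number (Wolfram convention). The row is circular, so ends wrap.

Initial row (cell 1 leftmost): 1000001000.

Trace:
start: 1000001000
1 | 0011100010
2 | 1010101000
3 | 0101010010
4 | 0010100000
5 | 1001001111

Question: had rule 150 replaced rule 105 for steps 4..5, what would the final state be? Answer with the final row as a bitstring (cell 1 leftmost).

(re-executing steps 4..5 under rule 150; state before step 4: 0101010010)
4 | 1101011111
5 | 1001001111

1001001111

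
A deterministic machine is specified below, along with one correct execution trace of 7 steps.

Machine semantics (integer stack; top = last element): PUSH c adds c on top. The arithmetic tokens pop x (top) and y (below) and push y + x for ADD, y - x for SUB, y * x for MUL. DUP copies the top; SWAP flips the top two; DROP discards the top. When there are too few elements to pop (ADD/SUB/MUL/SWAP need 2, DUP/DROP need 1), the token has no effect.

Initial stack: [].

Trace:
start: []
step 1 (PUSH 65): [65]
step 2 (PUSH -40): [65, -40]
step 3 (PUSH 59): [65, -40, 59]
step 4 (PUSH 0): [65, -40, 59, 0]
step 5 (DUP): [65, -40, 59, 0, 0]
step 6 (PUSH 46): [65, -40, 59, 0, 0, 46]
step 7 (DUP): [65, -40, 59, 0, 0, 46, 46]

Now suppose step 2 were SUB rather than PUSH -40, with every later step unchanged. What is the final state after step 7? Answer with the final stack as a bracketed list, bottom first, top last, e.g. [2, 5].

[65, 59, 0, 0, 46, 46]

(re-executing from step 2 with the substitution; state before step 2: [65])
step 2 (SUB): [65]
step 3 (PUSH 59): [65, 59]
step 4 (PUSH 0): [65, 59, 0]
step 5 (DUP): [65, 59, 0, 0]
step 6 (PUSH 46): [65, 59, 0, 0, 46]
step 7 (DUP): [65, 59, 0, 0, 46, 46]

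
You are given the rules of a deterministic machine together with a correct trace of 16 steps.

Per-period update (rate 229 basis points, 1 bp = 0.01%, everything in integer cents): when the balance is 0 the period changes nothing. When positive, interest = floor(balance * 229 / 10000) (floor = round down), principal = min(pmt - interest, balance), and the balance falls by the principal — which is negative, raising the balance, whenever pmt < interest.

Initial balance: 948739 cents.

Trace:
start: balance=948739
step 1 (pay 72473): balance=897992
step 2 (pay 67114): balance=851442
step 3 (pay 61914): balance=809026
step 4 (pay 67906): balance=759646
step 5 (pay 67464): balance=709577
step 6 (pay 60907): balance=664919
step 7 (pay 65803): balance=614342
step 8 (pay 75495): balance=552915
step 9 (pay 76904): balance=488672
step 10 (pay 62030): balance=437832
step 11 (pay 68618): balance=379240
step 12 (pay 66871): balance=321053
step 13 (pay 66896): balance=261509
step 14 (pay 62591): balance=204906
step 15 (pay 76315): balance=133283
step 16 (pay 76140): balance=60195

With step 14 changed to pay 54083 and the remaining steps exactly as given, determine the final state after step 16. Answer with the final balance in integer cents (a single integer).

69097

(re-executing from step 14 with the substitution; state before step 14: balance=261509)
step 14 (pay 54083): balance=213414
step 15 (pay 76315): balance=141986
step 16 (pay 76140): balance=69097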